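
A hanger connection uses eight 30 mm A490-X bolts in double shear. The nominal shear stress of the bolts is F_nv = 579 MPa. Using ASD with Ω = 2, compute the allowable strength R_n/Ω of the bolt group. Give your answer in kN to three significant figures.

A_b = π × 30² / 4 = 706.9 mm².
R_n = F_nv · A_b · n · n_s = 579 × 706.9 × 8 × 2 / 1000 = 6548 kN.
Allowable strength R_n/Ω = 6548 / 2 = 3270 kN.

3270 kN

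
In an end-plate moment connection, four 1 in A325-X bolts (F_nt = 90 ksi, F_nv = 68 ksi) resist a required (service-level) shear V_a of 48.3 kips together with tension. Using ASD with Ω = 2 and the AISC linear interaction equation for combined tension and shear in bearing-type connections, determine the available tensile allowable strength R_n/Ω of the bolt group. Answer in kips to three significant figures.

120 kips

A_b = π·1²/4 = 0.7854 in²; f_rv = 48.3 / (4 × 0.7854) = 15.37 ksi.
F'_nt = 1.3 F_nt − (Ω F_nt / F_nv) f_rv = 1.3·90 − (2·90/68)·15.37 = 76.3 ksi, capped at F_nt → F'_nt = 76.3 ksi.
R_n = F'_nt · A_b · n = 76.3 × 0.7854 × 4 = 239.7 kips.
Allowable strength R_n/Ω = 239.7 / 2 = 120 kips.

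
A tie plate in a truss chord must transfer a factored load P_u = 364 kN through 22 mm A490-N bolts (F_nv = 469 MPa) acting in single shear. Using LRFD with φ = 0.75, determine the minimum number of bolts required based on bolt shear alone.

A_b = π·22²/4 = 380.1 mm².
Per-bolt design strength φR_n = 0.75 × 469 × 380.1 × 1 / 1000 = 133.7 kN.
n ≥ 364 / 133.7 = 2.722 → use 3 bolts.

3 bolts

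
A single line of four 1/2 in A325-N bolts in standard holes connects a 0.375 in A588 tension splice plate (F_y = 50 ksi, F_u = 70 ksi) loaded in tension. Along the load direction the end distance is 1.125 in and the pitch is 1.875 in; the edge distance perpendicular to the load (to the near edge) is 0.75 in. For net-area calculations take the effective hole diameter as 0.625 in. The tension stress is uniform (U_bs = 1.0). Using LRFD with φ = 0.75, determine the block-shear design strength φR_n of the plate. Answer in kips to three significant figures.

Shear plane L_v = 1.125 + 3·1.875 = 6.75 in; A_gv = 6.75 × 0.375 = 2.531 in².
A_nv = (6.75 − 3.5·0.625) × 0.375 = 1.711 in².
A_nt = (0.75 − 0.5·0.625) × 0.375 = 0.1641 in².
0.6 F_u A_nv = 71.86 kips; 0.6 F_y A_gv = 75.94 kips → shear rupture governs the shear term.
R_n = 71.86 + 1.0 × 70 × 0.1641 = 83.34 kips.
Design strength φR_n = 0.75 × 83.34 = 62.5 kips.

62.5 kips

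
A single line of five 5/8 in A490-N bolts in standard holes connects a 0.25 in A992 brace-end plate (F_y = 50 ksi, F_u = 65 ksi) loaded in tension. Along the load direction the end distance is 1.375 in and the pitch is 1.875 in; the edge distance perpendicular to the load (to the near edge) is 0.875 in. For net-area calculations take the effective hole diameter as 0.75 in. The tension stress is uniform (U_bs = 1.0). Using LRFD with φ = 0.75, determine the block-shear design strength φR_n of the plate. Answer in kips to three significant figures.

Shear plane L_v = 1.375 + 4·1.875 = 8.875 in; A_gv = 8.875 × 0.25 = 2.219 in².
A_nv = (8.875 − 4.5·0.75) × 0.25 = 1.375 in².
A_nt = (0.875 − 0.5·0.75) × 0.25 = 0.125 in².
0.6 F_u A_nv = 53.62 kips; 0.6 F_y A_gv = 66.56 kips → shear rupture governs the shear term.
R_n = 53.62 + 1.0 × 65 × 0.125 = 61.75 kips.
Design strength φR_n = 0.75 × 61.75 = 46.3 kips.

46.3 kips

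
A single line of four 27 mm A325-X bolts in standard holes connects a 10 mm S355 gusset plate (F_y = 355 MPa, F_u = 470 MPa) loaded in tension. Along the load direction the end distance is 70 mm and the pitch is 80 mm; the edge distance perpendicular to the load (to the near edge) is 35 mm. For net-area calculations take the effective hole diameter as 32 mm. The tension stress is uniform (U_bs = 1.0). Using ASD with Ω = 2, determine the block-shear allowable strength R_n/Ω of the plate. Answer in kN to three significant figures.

Shear plane L_v = 70 + 3·80 = 310 mm; A_gv = 310 × 10 = 3100 mm².
A_nv = (310 − 3.5·32) × 10 = 1980 mm².
A_nt = (35 − 0.5·32) × 10 = 190 mm².
0.6 F_u A_nv = 558.4 kN; 0.6 F_y A_gv = 660.3 kN → shear rupture governs the shear term.
R_n = 558.4 + 1.0 × 470 × 190 / 1000 = 647.7 kN.
Allowable strength R_n/Ω = 647.7 / 2 = 324 kN.

324 kN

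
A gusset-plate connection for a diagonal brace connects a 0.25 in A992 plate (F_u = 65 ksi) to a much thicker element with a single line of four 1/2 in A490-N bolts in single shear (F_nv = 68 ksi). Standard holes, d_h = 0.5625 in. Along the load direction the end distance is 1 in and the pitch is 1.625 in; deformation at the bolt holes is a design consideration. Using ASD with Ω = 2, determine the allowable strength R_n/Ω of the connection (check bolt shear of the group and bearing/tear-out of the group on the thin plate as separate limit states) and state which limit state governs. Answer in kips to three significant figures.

Bolt shear: A_b = π·0.5²/4 = 0.1963 in²; R_n = 68 × 0.1963 × 4 × 1 = 53.41 kips → 53.41 / 2 = 26.7 kips.
Bearing (1.2 l_c t F_u ≤ 2.4 d t F_u): upper limit = 2.4·0.5·0.25·65 = 19.5 kips.
  Edge l_c = 1 − 0.5625/2 = 0.7188 → r_n = 14.02 kips; interior l_c = 1.625 − 0.5625 = 1.062 → r_n = 19.5 kips.
  R_n,bearing = 1·14.02 + 3·19.5 = 72.52 kips → 72.52 / 2 = 36.3 kips.
Bolt shear governs: 26.7 kips.

26.7 kips (bolt shear governs)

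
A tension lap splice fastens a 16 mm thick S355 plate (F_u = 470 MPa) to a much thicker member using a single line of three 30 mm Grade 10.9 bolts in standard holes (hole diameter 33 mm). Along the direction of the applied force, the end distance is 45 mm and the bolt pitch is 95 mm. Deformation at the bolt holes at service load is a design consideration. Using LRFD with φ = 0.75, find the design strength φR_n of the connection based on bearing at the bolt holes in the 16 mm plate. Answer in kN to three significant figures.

1010 kN

Per bolt r_n = 1.2 l_c t F_u ≤ 2.4 d t F_u; upper limit = 2.4 × 30 × 16 × 470 / 1000 = 541.4 kN.
Edge bolt: l_c = 45 − 33/2 = 28.5 mm → 1.2 × 28.5 × 16 × 470 / 1000 = 257.2 → r_n = 257.2 kN.
Interior bolts: l_c = 95 − 33 = 62 mm → 1.2 × 62 × 16 × 470 / 1000 = 559.5 → r_n = 541.4 kN.
R_n = 1 × 257.2 + 2 × 541.4 = 1340 kN.
Design strength φR_n = 0.75 × 1340 = 1010 kN.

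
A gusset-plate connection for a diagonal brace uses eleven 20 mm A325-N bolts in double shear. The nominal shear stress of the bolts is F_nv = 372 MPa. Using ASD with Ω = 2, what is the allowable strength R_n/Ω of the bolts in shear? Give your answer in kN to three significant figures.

1290 kN

A_b = π × 20² / 4 = 314.2 mm².
R_n = F_nv · A_b · n · n_s = 372 × 314.2 × 11 × 2 / 1000 = 2571 kN.
Allowable strength R_n/Ω = 2571 / 2 = 1290 kN.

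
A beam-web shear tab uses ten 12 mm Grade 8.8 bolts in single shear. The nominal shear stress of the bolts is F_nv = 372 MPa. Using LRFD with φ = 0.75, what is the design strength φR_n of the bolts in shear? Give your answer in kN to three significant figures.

A_b = π × 12² / 4 = 113.1 mm².
R_n = F_nv · A_b · n · n_s = 372 × 113.1 × 10 × 1 / 1000 = 420.7 kN.
Design strength φR_n = 0.75 × 420.7 = 316 kN.

316 kN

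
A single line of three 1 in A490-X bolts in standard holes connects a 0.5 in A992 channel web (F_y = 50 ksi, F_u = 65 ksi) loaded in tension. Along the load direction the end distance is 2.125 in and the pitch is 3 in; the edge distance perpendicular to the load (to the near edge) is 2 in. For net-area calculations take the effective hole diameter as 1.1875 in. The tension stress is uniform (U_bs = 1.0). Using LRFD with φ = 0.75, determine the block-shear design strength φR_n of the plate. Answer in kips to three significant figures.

Shear plane L_v = 2.125 + 2·3 = 8.125 in; A_gv = 8.125 × 0.5 = 4.062 in².
A_nv = (8.125 − 2.5·1.1875) × 0.5 = 2.578 in².
A_nt = (2 − 0.5·1.1875) × 0.5 = 0.7031 in².
0.6 F_u A_nv = 100.5 kips; 0.6 F_y A_gv = 121.9 kips → shear rupture governs the shear term.
R_n = 100.5 + 1.0 × 65 × 0.7031 = 146.2 kips.
Design strength φR_n = 0.75 × 146.2 = 110 kips.

110 kips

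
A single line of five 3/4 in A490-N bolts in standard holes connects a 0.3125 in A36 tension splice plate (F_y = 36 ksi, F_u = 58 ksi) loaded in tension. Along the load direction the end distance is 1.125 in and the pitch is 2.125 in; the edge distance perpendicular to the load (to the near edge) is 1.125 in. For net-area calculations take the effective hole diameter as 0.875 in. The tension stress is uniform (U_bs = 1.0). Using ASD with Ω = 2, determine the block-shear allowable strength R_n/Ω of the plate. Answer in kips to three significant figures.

Shear plane L_v = 1.125 + 4·2.125 = 9.625 in; A_gv = 9.625 × 0.3125 = 3.008 in².
A_nv = (9.625 − 4.5·0.875) × 0.3125 = 1.777 in².
A_nt = (1.125 − 0.5·0.875) × 0.3125 = 0.2148 in².
0.6 F_u A_nv = 61.85 kips; 0.6 F_y A_gv = 64.97 kips → shear rupture governs the shear term.
R_n = 61.85 + 1.0 × 58 × 0.2148 = 74.31 kips.
Allowable strength R_n/Ω = 74.31 / 2 = 37.2 kips.

37.2 kips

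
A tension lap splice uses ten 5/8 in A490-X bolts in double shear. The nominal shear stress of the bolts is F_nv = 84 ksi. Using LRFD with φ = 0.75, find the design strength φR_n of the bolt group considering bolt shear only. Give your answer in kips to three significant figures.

387 kips

A_b = π × 0.625² / 4 = 0.3068 in².
R_n = F_nv · A_b · n · n_s = 84 × 0.3068 × 10 × 2 = 515.4 kips.
Design strength φR_n = 0.75 × 515.4 = 387 kips.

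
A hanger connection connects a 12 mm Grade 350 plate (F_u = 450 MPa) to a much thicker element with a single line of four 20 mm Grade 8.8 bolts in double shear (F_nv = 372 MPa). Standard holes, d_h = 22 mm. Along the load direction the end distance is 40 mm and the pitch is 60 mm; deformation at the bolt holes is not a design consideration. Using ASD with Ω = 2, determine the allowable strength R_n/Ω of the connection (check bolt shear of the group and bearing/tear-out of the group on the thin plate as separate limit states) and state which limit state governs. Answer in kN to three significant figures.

467 kN (bolt shear governs)

Bolt shear: A_b = π·20²/4 = 314.2 mm²; R_n = 372 × 314.2 × 4 × 2 / 1000 = 934.9 kN → 934.9 / 2 = 467 kN.
Bearing (1.5 l_c t F_u ≤ 3.0 d t F_u): upper limit = 3.0·20·12·450 / 1000 = 324 kN.
  Edge l_c = 40 − 22/2 = 29 → r_n = 234.9 kN; interior l_c = 60 − 22 = 38 → r_n = 307.8 kN.
  R_n,bearing = 1·234.9 + 3·307.8 = 1158 kN → 1158 / 2 = 579 kN.
Bolt shear governs: 467 kN.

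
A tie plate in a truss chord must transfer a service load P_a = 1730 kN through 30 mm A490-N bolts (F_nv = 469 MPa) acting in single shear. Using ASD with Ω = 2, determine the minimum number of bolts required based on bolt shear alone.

11 bolts

A_b = π·30²/4 = 706.9 mm².
Per-bolt allowable strength R_n/Ω = 469 × 706.9 × 1 / 1000 / 2 = 165.8 kN.
n ≥ 1730 / 165.8 = 10.44 → use 11 bolts.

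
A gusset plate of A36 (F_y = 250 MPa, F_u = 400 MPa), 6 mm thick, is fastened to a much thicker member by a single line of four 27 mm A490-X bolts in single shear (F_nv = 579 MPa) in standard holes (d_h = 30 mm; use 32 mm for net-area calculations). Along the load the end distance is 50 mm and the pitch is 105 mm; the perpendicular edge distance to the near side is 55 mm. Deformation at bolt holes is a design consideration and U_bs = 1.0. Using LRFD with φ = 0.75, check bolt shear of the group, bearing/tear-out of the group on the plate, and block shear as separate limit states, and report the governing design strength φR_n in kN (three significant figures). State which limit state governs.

Bolt shear: A_b = π·27²/4 = 572.6 mm²; R_n = 579 × 572.6 × 4 × 1 / 1000 = 1326 kN → 0.75 × 1326 = 995 kN.
Bearing: edge l_c = 35, r_n = 100.8 kN; interior l_c = 75, r_n = 155.5 kN; R_n = 100.8 + 3·155.5 = 567.4 kN → 426 kN.
Block shear: A_gv = 2190, A_nv = 1518, A_nt = 234 mm²; R_n = min(0.6F_uA_nv, 0.6F_yA_gv) + U_bs·F_u·A_nt = 422.1 kN → 317 kN.
Block shear governs: 317 kN.

317 kN (block shear governs)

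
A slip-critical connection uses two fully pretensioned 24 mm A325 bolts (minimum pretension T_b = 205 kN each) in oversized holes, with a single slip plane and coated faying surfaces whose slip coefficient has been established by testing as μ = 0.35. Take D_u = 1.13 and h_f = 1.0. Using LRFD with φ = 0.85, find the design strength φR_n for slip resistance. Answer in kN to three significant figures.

138 kN

R_n = μ · D_u · h_f · T_b · n_s · n_b = 0.35 × 1.13 × 1.0 × 205 × 1 × 2 = 162.2 kN.
Design strength φR_n = 0.85 × 162.2 = 138 kN.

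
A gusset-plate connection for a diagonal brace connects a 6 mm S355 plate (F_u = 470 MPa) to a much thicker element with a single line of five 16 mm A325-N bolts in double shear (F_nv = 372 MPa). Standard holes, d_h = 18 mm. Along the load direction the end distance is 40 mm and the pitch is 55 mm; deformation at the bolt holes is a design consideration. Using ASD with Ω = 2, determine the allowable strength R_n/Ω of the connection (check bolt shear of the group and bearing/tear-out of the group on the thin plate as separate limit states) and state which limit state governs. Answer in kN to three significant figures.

Bolt shear: A_b = π·16²/4 = 201.1 mm²; R_n = 372 × 201.1 × 5 × 2 / 1000 = 748 kN → 748 / 2 = 374 kN.
Bearing (1.2 l_c t F_u ≤ 2.4 d t F_u): upper limit = 2.4·16·6·470 / 1000 = 108.3 kN.
  Edge l_c = 40 − 18/2 = 31 → r_n = 104.9 kN; interior l_c = 55 − 18 = 37 → r_n = 108.3 kN.
  R_n,bearing = 1·104.9 + 4·108.3 = 538.1 kN → 538.1 / 2 = 269 kN.
Bearing governs: 269 kN.

269 kN (bearing governs)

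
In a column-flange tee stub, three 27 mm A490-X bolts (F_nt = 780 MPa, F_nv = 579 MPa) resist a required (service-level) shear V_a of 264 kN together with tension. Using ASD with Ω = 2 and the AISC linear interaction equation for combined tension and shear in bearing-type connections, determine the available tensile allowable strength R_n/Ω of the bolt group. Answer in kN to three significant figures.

A_b = π·27²/4 = 572.6 mm²; f_rv = 264 × 1000 / (3 × 572.6) = 153.7 MPa.
F'_nt = 1.3 F_nt − (Ω F_nt / F_nv) f_rv = 1.3·780 − (2·780/579)·153.7 = 599.9 MPa, capped at F_nt → F'_nt = 599.9 MPa.
R_n = F'_nt · A_b · n = 599.9 × 572.6 × 3 / 1000 = 1030 kN.
Allowable strength R_n/Ω = 1030 / 2 = 515 kN.

515 kN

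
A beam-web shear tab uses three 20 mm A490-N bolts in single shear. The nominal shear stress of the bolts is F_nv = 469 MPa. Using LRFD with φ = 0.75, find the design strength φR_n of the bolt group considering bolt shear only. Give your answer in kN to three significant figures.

A_b = π × 20² / 4 = 314.2 mm².
R_n = F_nv · A_b · n · n_s = 469 × 314.2 × 3 × 1 / 1000 = 442 kN.
Design strength φR_n = 0.75 × 442 = 332 kN.

332 kN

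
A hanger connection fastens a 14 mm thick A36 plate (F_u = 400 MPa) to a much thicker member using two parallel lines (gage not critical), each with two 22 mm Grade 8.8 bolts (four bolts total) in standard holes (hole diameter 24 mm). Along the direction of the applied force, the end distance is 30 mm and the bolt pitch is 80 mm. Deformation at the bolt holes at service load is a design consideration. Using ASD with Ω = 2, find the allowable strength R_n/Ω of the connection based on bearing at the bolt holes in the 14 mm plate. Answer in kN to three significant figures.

Per bolt r_n = 1.2 l_c t F_u ≤ 2.4 d t F_u; upper limit = 2.4 × 22 × 14 × 400 / 1000 = 295.7 kN.
Edge bolt: l_c = 30 − 24/2 = 18 mm → 1.2 × 18 × 14 × 400 / 1000 = 121 → r_n = 121 kN.
Interior bolts: l_c = 80 − 24 = 56 mm → 1.2 × 56 × 14 × 400 / 1000 = 376.3 → r_n = 295.7 kN.
R_n = 2 × 121 + 2 × 295.7 = 833.3 kN.
Allowable strength R_n/Ω = 833.3 / 2 = 417 kN.

417 kN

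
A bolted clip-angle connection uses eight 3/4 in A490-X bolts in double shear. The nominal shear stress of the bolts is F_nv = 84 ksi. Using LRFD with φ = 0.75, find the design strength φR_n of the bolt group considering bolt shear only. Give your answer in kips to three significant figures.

445 kips

A_b = π × 0.75² / 4 = 0.4418 in².
R_n = F_nv · A_b · n · n_s = 84 × 0.4418 × 8 × 2 = 593.8 kips.
Design strength φR_n = 0.75 × 593.8 = 445 kips.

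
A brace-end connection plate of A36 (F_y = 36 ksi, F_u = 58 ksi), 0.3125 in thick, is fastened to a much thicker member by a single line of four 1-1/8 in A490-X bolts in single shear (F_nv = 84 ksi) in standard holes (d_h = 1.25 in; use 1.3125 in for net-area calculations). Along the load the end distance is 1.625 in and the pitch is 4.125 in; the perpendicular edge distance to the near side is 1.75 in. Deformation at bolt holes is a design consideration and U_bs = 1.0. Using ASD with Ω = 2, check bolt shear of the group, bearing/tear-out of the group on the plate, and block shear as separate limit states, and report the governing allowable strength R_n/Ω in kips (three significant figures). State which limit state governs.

Bolt shear: A_b = π·1.125²/4 = 0.994 in²; R_n = 84 × 0.994 × 4 × 1 = 334 kips → 334 / 2 = 167 kips.
Bearing: edge l_c = 1, r_n = 21.75 kips; interior l_c = 2.875, r_n = 48.94 kips; R_n = 21.75 + 3·48.94 = 168.6 kips → 84.3 kips.
Block shear: A_gv = 4.375, A_nv = 2.939, A_nt = 0.3418 in²; R_n = min(0.6F_uA_nv, 0.6F_yA_gv) + U_bs·F_u·A_nt = 114.3 kips → 57.2 kips.
Block shear governs: 57.2 kips.

57.2 kips (block shear governs)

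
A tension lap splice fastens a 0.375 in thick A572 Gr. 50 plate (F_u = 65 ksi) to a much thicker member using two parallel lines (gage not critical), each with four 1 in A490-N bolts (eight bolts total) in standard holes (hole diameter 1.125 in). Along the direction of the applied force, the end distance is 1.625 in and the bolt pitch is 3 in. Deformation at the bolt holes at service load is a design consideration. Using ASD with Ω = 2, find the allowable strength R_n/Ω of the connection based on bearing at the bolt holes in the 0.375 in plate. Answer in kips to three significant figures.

196 kips

Per bolt r_n = 1.2 l_c t F_u ≤ 2.4 d t F_u; upper limit = 2.4 × 1 × 0.375 × 65 = 58.5 kips.
Edge bolt: l_c = 1.625 − 1.125/2 = 1.062 in → 1.2 × 1.062 × 0.375 × 65 = 31.08 → r_n = 31.08 kips.
Interior bolts: l_c = 3 − 1.125 = 1.875 in → 1.2 × 1.875 × 0.375 × 65 = 54.84 → r_n = 54.84 kips.
R_n = 2 × 31.08 + 6 × 54.84 = 391.2 kips.
Allowable strength R_n/Ω = 391.2 / 2 = 196 kips.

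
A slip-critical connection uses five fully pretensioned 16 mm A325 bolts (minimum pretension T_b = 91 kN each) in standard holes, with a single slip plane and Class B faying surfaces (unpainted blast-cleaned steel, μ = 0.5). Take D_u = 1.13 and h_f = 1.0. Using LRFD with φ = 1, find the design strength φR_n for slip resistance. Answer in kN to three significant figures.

257 kN

R_n = μ · D_u · h_f · T_b · n_s · n_b = 0.5 × 1.13 × 1.0 × 91 × 1 × 5 = 257.1 kN.
Design strength φR_n = 1 × 257.1 = 257 kN.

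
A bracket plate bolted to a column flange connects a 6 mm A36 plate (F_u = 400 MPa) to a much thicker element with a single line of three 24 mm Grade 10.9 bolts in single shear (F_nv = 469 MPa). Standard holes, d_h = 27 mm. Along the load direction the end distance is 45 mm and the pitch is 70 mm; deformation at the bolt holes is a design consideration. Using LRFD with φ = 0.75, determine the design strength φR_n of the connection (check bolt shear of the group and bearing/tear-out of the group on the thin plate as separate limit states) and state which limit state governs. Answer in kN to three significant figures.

254 kN (bearing governs)

Bolt shear: A_b = π·24²/4 = 452.4 mm²; R_n = 469 × 452.4 × 3 × 1 / 1000 = 636.5 kN → 0.75 × 636.5 = 477 kN.
Bearing (1.2 l_c t F_u ≤ 2.4 d t F_u): upper limit = 2.4·24·6·400 / 1000 = 138.2 kN.
  Edge l_c = 45 − 27/2 = 31.5 → r_n = 90.72 kN; interior l_c = 70 − 27 = 43 → r_n = 123.8 kN.
  R_n,bearing = 1·90.72 + 2·123.8 = 338.4 kN → 0.75 × 338.4 = 254 kN.
Bearing governs: 254 kN.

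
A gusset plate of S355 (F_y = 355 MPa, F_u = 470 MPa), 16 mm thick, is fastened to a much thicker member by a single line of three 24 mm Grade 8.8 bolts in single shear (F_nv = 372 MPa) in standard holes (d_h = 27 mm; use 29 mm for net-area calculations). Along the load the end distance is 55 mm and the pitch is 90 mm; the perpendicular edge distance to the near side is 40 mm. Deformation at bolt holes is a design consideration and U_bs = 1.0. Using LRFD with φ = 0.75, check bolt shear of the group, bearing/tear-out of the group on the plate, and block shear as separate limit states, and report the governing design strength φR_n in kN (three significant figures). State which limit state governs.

Bolt shear: A_b = π·24²/4 = 452.4 mm²; R_n = 372 × 452.4 × 3 × 1 / 1000 = 504.9 kN → 0.75 × 504.9 = 379 kN.
Bearing: edge l_c = 41.5, r_n = 374.5 kN; interior l_c = 63, r_n = 433.2 kN; R_n = 374.5 + 2·433.2 = 1241 kN → 931 kN.
Block shear: A_gv = 3760, A_nv = 2600, A_nt = 408 mm²; R_n = min(0.6F_uA_nv, 0.6F_yA_gv) + U_bs·F_u·A_nt = 925 kN → 694 kN.
Bolt shear governs: 379 kN.

379 kN (bolt shear governs)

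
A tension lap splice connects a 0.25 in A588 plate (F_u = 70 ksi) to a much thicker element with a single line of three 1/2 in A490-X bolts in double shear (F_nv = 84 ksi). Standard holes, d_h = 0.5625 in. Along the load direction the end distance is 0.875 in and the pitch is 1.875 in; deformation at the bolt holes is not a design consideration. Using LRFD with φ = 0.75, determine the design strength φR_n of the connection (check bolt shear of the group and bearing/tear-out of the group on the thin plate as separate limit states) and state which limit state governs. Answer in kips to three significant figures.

51.1 kips (bearing governs)

Bolt shear: A_b = π·0.5²/4 = 0.1963 in²; R_n = 84 × 0.1963 × 3 × 2 = 98.96 kips → 0.75 × 98.96 = 74.2 kips.
Bearing (1.5 l_c t F_u ≤ 3.0 d t F_u): upper limit = 3.0·0.5·0.25·70 = 26.25 kips.
  Edge l_c = 0.875 − 0.5625/2 = 0.5938 → r_n = 15.59 kips; interior l_c = 1.875 − 0.5625 = 1.312 → r_n = 26.25 kips.
  R_n,bearing = 1·15.59 + 2·26.25 = 68.09 kips → 0.75 × 68.09 = 51.1 kips.
Bearing governs: 51.1 kips.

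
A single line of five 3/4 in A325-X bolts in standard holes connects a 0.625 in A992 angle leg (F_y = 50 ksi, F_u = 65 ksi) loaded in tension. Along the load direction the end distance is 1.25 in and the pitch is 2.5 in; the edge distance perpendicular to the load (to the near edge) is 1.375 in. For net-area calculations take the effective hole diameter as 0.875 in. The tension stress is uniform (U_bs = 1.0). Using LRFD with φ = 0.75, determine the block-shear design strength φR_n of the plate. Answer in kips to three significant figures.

Shear plane L_v = 1.25 + 4·2.5 = 11.25 in; A_gv = 11.25 × 0.625 = 7.031 in².
A_nv = (11.25 − 4.5·0.875) × 0.625 = 4.57 in².
A_nt = (1.375 − 0.5·0.875) × 0.625 = 0.5859 in².
0.6 F_u A_nv = 178.2 kips; 0.6 F_y A_gv = 210.9 kips → shear rupture governs the shear term.
R_n = 178.2 + 1.0 × 65 × 0.5859 = 216.3 kips.
Design strength φR_n = 0.75 × 216.3 = 162 kips.

162 kips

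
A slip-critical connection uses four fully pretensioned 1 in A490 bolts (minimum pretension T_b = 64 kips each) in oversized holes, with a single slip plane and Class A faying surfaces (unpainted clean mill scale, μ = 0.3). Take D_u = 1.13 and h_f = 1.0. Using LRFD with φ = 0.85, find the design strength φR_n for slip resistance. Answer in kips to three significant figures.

R_n = μ · D_u · h_f · T_b · n_s · n_b = 0.3 × 1.13 × 1.0 × 64 × 1 × 4 = 86.78 kips.
Design strength φR_n = 0.85 × 86.78 = 73.8 kips.

73.8 kips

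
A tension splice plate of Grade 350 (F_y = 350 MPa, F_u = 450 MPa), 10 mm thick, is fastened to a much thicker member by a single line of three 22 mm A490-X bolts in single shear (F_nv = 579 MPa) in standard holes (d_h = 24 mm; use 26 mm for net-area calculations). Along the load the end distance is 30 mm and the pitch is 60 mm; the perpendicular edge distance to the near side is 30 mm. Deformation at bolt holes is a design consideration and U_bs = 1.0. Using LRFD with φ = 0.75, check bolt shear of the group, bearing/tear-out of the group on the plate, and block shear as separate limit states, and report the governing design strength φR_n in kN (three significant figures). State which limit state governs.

Bolt shear: A_b = π·22²/4 = 380.1 mm²; R_n = 579 × 380.1 × 3 × 1 / 1000 = 660.3 kN → 0.75 × 660.3 = 495 kN.
Bearing: edge l_c = 18, r_n = 97.2 kN; interior l_c = 36, r_n = 194.4 kN; R_n = 97.2 + 2·194.4 = 486 kN → 364 kN.
Block shear: A_gv = 1500, A_nv = 850, A_nt = 170 mm²; R_n = min(0.6F_uA_nv, 0.6F_yA_gv) + U_bs·F_u·A_nt = 306 kN → 230 kN.
Block shear governs: 230 kN.

230 kN (block shear governs)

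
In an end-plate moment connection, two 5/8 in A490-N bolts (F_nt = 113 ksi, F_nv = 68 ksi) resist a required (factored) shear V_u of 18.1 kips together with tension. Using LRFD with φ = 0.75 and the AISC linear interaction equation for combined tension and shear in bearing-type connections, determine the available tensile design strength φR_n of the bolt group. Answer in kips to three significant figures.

37.5 kips

A_b = π·0.625²/4 = 0.3068 in²; f_rv = 18.1 / (2 × 0.3068) = 29.5 ksi.
F'_nt = 1.3 F_nt − (F_nt / φF_nv) f_rv = 1.3·113 − (113/(0.75·68))·29.5 = 81.54 ksi, capped at F_nt → F'_nt = 81.54 ksi.
R_n = F'_nt · A_b · n = 81.54 × 0.3068 × 2 = 50.03 kips.
Design strength φR_n = 0.75 × 50.03 = 37.5 kips.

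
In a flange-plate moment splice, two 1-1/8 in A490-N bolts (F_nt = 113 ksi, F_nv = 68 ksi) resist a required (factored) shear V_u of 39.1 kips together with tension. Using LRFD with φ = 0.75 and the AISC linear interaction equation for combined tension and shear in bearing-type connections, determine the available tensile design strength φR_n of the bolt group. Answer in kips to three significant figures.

154 kips

A_b = π·1.125²/4 = 0.994 in²; f_rv = 39.1 / (2 × 0.994) = 19.67 ksi.
F'_nt = 1.3 F_nt − (F_nt / φF_nv) f_rv = 1.3·113 − (113/(0.75·68))·19.67 = 103.3 ksi, capped at F_nt → F'_nt = 103.3 ksi.
R_n = F'_nt · A_b · n = 103.3 × 0.994 × 2 = 205.4 kips.
Design strength φR_n = 0.75 × 205.4 = 154 kips.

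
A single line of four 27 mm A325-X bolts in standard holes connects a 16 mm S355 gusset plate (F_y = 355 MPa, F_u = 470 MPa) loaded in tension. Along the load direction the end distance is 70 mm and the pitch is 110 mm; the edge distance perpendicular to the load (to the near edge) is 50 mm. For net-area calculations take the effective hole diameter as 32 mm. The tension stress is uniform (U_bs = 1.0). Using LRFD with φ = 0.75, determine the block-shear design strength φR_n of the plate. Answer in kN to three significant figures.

Shear plane L_v = 70 + 3·110 = 400 mm; A_gv = 400 × 16 = 6400 mm².
A_nv = (400 − 3.5·32) × 16 = 4608 mm².
A_nt = (50 − 0.5·32) × 16 = 544 mm².
0.6 F_u A_nv = 1299 kN; 0.6 F_y A_gv = 1363 kN → shear rupture governs the shear term.
R_n = 1299 + 1.0 × 470 × 544 / 1000 = 1555 kN.
Design strength φR_n = 0.75 × 1555 = 1170 kN.

1170 kN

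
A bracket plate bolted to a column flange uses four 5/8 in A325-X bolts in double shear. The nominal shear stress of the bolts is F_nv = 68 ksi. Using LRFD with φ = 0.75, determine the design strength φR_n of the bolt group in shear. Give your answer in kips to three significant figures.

A_b = π × 0.625² / 4 = 0.3068 in².
R_n = F_nv · A_b · n · n_s = 68 × 0.3068 × 4 × 2 = 166.9 kips.
Design strength φR_n = 0.75 × 166.9 = 125 kips.

125 kips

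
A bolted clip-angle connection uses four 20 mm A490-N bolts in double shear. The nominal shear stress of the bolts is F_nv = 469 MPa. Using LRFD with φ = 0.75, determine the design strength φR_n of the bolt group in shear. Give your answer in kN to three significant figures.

A_b = π × 20² / 4 = 314.2 mm².
R_n = F_nv · A_b · n · n_s = 469 × 314.2 × 4 × 2 / 1000 = 1179 kN.
Design strength φR_n = 0.75 × 1179 = 884 kN.

884 kN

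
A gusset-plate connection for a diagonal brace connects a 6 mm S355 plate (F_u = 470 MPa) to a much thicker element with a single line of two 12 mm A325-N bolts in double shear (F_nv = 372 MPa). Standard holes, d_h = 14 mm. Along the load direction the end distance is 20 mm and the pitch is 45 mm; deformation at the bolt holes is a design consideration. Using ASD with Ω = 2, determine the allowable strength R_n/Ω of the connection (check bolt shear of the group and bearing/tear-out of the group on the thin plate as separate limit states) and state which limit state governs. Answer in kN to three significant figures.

Bolt shear: A_b = π·12²/4 = 113.1 mm²; R_n = 372 × 113.1 × 2 × 2 / 1000 = 168.3 kN → 168.3 / 2 = 84.1 kN.
Bearing (1.2 l_c t F_u ≤ 2.4 d t F_u): upper limit = 2.4·12·6·470 / 1000 = 81.22 kN.
  Edge l_c = 20 − 14/2 = 13 → r_n = 43.99 kN; interior l_c = 45 − 14 = 31 → r_n = 81.22 kN.
  R_n,bearing = 1·43.99 + 1·81.22 = 125.2 kN → 125.2 / 2 = 62.6 kN.
Bearing governs: 62.6 kN.

62.6 kN (bearing governs)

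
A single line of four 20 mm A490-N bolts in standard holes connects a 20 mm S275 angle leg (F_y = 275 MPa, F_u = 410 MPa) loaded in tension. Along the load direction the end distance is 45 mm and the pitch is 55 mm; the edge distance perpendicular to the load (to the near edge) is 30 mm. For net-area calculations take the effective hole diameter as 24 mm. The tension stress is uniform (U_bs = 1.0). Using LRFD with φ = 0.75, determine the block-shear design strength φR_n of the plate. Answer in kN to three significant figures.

576 kN

Shear plane L_v = 45 + 3·55 = 210 mm; A_gv = 210 × 20 = 4200 mm².
A_nv = (210 − 3.5·24) × 20 = 2520 mm².
A_nt = (30 − 0.5·24) × 20 = 360 mm².
0.6 F_u A_nv = 619.9 kN; 0.6 F_y A_gv = 693 kN → shear rupture governs the shear term.
R_n = 619.9 + 1.0 × 410 × 360 / 1000 = 767.5 kN.
Design strength φR_n = 0.75 × 767.5 = 576 kN.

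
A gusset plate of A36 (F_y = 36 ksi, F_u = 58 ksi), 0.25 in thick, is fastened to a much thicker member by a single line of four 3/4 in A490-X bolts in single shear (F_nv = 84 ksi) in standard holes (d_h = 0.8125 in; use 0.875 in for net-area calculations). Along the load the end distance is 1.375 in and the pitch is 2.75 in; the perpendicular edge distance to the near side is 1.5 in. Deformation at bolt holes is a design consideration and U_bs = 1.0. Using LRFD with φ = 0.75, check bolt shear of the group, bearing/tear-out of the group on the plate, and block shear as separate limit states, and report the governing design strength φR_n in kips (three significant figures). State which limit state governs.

50.5 kips (block shear governs)

Bolt shear: A_b = π·0.75²/4 = 0.4418 in²; R_n = 84 × 0.4418 × 4 × 1 = 148.4 kips → 0.75 × 148.4 = 111 kips.
Bearing: edge l_c = 0.9688, r_n = 16.86 kips; interior l_c = 1.938, r_n = 26.1 kips; R_n = 16.86 + 3·26.1 = 95.16 kips → 71.4 kips.
Block shear: A_gv = 2.406, A_nv = 1.641, A_nt = 0.2656 in²; R_n = min(0.6F_uA_nv, 0.6F_yA_gv) + U_bs·F_u·A_nt = 67.38 kips → 50.5 kips.
Block shear governs: 50.5 kips.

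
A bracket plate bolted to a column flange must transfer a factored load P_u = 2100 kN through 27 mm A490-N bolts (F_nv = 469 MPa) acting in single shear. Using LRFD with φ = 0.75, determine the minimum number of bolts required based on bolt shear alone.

11 bolts

A_b = π·27²/4 = 572.6 mm².
Per-bolt design strength φR_n = 0.75 × 469 × 572.6 × 1 / 1000 = 201.4 kN.
n ≥ 2100 / 201.4 = 10.43 → use 11 bolts.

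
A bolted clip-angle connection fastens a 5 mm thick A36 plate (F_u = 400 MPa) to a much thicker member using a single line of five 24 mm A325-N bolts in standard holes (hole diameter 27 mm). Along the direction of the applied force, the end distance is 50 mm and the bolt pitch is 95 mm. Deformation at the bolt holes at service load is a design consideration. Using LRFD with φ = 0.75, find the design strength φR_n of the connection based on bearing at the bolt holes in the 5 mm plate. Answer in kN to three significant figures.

411 kN

Per bolt r_n = 1.2 l_c t F_u ≤ 2.4 d t F_u; upper limit = 2.4 × 24 × 5 × 400 / 1000 = 115.2 kN.
Edge bolt: l_c = 50 − 27/2 = 36.5 mm → 1.2 × 36.5 × 5 × 400 / 1000 = 87.6 → r_n = 87.6 kN.
Interior bolts: l_c = 95 − 27 = 68 mm → 1.2 × 68 × 5 × 400 / 1000 = 163.2 → r_n = 115.2 kN.
R_n = 1 × 87.6 + 4 × 115.2 = 548.4 kN.
Design strength φR_n = 0.75 × 548.4 = 411 kN.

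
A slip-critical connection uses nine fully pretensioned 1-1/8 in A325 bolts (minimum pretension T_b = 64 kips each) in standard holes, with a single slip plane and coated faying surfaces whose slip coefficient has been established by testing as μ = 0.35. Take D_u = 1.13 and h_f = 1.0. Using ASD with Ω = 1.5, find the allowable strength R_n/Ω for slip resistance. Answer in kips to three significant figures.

152 kips

R_n = μ · D_u · h_f · T_b · n_s · n_b = 0.35 × 1.13 × 1.0 × 64 × 1 × 9 = 227.8 kips.
Allowable strength R_n/Ω = 227.8 / 1.5 = 152 kips.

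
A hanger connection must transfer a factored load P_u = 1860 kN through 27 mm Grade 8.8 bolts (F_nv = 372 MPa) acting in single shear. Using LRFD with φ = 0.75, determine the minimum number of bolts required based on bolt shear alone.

12 bolts

A_b = π·27²/4 = 572.6 mm².
Per-bolt design strength φR_n = 0.75 × 372 × 572.6 × 1 / 1000 = 159.7 kN.
n ≥ 1860 / 159.7 = 11.64 → use 12 bolts.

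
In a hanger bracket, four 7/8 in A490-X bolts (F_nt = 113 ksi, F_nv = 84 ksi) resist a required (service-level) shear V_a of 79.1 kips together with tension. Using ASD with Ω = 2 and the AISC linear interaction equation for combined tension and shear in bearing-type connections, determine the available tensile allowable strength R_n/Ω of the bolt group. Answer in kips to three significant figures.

A_b = π·0.875²/4 = 0.6013 in²; f_rv = 79.1 / (4 × 0.6013) = 32.89 ksi.
F'_nt = 1.3 F_nt − (Ω F_nt / F_nv) f_rv = 1.3·113 − (2·113/84)·32.89 = 58.42 ksi, capped at F_nt → F'_nt = 58.42 ksi.
R_n = F'_nt · A_b · n = 58.42 × 0.6013 × 4 = 140.5 kips.
Allowable strength R_n/Ω = 140.5 / 2 = 70.3 kips.

70.3 kips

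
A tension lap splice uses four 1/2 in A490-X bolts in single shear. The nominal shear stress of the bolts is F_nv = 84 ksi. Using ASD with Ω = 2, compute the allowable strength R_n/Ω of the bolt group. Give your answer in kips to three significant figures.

A_b = π × 0.5² / 4 = 0.1963 in².
R_n = F_nv · A_b · n · n_s = 84 × 0.1963 × 4 × 1 = 65.97 kips.
Allowable strength R_n/Ω = 65.97 / 2 = 33 kips.

33 kips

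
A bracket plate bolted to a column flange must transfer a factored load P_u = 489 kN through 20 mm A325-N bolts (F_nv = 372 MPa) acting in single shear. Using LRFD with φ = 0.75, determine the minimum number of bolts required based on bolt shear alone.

6 bolts

A_b = π·20²/4 = 314.2 mm².
Per-bolt design strength φR_n = 0.75 × 372 × 314.2 × 1 / 1000 = 87.65 kN.
n ≥ 489 / 87.65 = 5.579 → use 6 bolts.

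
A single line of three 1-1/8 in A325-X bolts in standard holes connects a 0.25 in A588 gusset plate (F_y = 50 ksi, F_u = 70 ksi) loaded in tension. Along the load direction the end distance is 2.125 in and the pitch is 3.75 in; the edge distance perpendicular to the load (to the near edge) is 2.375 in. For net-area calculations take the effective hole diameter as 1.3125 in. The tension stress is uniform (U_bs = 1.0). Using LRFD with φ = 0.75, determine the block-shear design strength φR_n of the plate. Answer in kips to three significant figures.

Shear plane L_v = 2.125 + 2·3.75 = 9.625 in; A_gv = 9.625 × 0.25 = 2.406 in².
A_nv = (9.625 − 2.5·1.3125) × 0.25 = 1.586 in².
A_nt = (2.375 − 0.5·1.3125) × 0.25 = 0.4297 in².
0.6 F_u A_nv = 66.61 kips; 0.6 F_y A_gv = 72.19 kips → shear rupture governs the shear term.
R_n = 66.61 + 1.0 × 70 × 0.4297 = 96.69 kips.
Design strength φR_n = 0.75 × 96.69 = 72.5 kips.

72.5 kips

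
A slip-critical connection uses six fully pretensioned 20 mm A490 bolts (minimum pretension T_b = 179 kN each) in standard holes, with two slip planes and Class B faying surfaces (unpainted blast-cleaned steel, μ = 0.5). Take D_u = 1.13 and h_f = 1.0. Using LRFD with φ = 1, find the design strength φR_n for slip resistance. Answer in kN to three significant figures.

1210 kN

R_n = μ · D_u · h_f · T_b · n_s · n_b = 0.5 × 1.13 × 1.0 × 179 × 2 × 6 = 1214 kN.
Design strength φR_n = 1 × 1214 = 1210 kN.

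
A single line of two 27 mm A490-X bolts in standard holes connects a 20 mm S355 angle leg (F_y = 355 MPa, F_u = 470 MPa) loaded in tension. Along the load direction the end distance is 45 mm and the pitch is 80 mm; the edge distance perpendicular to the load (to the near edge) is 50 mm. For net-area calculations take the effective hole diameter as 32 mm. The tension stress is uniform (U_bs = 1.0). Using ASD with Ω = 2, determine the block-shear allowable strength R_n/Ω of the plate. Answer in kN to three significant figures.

377 kN

Shear plane L_v = 45 + 1·80 = 125 mm; A_gv = 125 × 20 = 2500 mm².
A_nv = (125 − 1.5·32) × 20 = 1540 mm².
A_nt = (50 − 0.5·32) × 20 = 680 mm².
0.6 F_u A_nv = 434.3 kN; 0.6 F_y A_gv = 532.5 kN → shear rupture governs the shear term.
R_n = 434.3 + 1.0 × 470 × 680 / 1000 = 753.9 kN.
Allowable strength R_n/Ω = 753.9 / 2 = 377 kN.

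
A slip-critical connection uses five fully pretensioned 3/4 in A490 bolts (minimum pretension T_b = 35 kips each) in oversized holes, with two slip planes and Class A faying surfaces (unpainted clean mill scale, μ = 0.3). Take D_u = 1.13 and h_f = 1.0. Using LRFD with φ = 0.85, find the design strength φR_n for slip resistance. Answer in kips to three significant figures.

R_n = μ · D_u · h_f · T_b · n_s · n_b = 0.3 × 1.13 × 1.0 × 35 × 2 × 5 = 118.6 kips.
Design strength φR_n = 0.85 × 118.6 = 101 kips.

101 kips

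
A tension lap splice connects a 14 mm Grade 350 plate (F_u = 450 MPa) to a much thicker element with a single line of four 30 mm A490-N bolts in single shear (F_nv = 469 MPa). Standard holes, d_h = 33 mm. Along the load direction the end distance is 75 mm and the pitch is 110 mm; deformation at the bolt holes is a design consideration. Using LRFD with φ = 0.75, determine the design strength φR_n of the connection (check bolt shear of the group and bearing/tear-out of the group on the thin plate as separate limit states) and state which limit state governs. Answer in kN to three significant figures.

Bolt shear: A_b = π·30²/4 = 706.9 mm²; R_n = 469 × 706.9 × 4 × 1 / 1000 = 1326 kN → 0.75 × 1326 = 995 kN.
Bearing (1.2 l_c t F_u ≤ 2.4 d t F_u): upper limit = 2.4·30·14·450 / 1000 = 453.6 kN.
  Edge l_c = 75 − 33/2 = 58.5 → r_n = 442.3 kN; interior l_c = 110 − 33 = 77 → r_n = 453.6 kN.
  R_n,bearing = 1·442.3 + 3·453.6 = 1803 kN → 0.75 × 1803 = 1350 kN.
Bolt shear governs: 995 kN.

995 kN (bolt shear governs)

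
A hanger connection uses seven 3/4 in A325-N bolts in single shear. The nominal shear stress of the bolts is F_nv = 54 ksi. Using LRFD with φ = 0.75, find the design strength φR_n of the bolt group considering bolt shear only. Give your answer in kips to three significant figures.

A_b = π × 0.75² / 4 = 0.4418 in².
R_n = F_nv · A_b · n · n_s = 54 × 0.4418 × 7 × 1 = 167 kips.
Design strength φR_n = 0.75 × 167 = 125 kips.

125 kips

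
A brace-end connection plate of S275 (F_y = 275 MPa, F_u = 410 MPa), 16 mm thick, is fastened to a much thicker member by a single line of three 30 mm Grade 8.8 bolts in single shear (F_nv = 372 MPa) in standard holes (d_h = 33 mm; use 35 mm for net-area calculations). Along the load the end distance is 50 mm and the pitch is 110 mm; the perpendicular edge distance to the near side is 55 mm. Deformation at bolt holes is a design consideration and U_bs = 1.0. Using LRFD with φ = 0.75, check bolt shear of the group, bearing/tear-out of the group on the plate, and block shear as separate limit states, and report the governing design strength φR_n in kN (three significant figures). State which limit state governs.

Bolt shear: A_b = π·30²/4 = 706.9 mm²; R_n = 372 × 706.9 × 3 × 1 / 1000 = 788.9 kN → 0.75 × 788.9 = 592 kN.
Bearing: edge l_c = 33.5, r_n = 263.7 kN; interior l_c = 77, r_n = 472.3 kN; R_n = 263.7 + 2·472.3 = 1208 kN → 906 kN.
Block shear: A_gv = 4320, A_nv = 2920, A_nt = 600 mm²; R_n = min(0.6F_uA_nv, 0.6F_yA_gv) + U_bs·F_u·A_nt = 958.8 kN → 719 kN.
Bolt shear governs: 592 kN.

592 kN (bolt shear governs)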